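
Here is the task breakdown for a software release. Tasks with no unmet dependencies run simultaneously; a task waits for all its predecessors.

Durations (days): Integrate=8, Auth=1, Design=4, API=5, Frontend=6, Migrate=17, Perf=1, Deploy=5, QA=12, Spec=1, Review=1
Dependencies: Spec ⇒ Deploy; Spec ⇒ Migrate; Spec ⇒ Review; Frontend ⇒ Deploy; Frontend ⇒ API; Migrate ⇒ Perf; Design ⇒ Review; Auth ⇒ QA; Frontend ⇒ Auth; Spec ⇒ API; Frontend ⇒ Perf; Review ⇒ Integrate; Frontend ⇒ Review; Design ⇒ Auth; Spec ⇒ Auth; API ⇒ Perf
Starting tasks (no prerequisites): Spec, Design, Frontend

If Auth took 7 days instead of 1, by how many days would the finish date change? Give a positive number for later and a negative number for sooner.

Baseline: Frontend→Auth→QA = 6+1+12 = 19 → 19 days.
Auth lies on that path, so at 7 days the path becomes 25 days.
That remains the longest chain; total 25 days.
Change in finish: 25 − 19 = +6 days.

6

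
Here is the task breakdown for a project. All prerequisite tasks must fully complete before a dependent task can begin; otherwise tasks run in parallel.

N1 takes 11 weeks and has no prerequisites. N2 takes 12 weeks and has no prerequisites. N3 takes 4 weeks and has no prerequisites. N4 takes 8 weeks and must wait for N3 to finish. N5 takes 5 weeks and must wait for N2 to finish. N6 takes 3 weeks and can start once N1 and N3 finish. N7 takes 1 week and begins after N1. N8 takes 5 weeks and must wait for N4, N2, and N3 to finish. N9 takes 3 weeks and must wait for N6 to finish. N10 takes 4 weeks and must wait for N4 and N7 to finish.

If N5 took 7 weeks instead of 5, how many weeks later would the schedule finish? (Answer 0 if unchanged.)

2

Critical path before the change: N2→N5 = 12+5 = 17 giving 17 weeks.
Since N5 is critical, the +2 change carries straight to that chain (now 19 weeks).
No other chain overtakes it, so the finish is 19 weeks.
Change in finish: 19 − 17 = +2 weeks.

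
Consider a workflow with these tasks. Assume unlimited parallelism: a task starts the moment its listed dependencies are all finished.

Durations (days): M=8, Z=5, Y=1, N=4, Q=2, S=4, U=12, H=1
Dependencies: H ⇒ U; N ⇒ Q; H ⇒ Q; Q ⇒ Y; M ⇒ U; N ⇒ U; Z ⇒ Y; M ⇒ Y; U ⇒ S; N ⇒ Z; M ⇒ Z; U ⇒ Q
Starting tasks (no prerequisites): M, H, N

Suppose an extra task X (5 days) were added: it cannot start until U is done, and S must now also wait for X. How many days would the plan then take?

Originally the plan takes 24 days.
With X inserted, S now waits for max(U, X).
New critical path: M→U→X→S = 8+12+5+4 = 29 ⇒ 29 days.

29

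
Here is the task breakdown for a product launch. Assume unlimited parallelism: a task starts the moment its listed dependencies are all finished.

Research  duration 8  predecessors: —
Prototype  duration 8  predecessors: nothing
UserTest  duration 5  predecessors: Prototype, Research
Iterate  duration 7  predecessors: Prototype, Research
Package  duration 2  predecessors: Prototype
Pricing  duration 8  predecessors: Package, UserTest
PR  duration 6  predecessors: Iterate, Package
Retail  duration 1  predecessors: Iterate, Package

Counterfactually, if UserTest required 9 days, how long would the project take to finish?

25

As given, the longest chain is Research→UserTest→Pricing = 8+5+8 = 21, so the finish is 21 days.
UserTest lies on that path, so at 9 days the path becomes 25 days.
That remains the longest chain; total 25 days.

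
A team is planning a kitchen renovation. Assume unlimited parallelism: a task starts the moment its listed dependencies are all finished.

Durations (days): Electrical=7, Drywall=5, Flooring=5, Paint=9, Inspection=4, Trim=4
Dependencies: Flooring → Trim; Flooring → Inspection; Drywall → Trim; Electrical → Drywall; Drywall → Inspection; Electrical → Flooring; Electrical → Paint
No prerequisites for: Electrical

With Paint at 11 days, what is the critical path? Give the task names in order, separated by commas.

Electrical, Paint

As given, the longest chain is Electrical→Paint = 7+9 = 16, so the finish is 16 days.
Paint lies on that path, so at 11 days the path becomes 18 days.
That remains the longest chain; total 18 days.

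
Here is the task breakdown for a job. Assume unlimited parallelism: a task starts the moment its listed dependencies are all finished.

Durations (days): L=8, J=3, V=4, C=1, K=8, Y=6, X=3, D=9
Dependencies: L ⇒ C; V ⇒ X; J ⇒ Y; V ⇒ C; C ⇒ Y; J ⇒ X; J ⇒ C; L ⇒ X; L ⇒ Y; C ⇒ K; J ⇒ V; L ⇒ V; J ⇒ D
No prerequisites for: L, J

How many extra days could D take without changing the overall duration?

L→V→C→K = 8+4+1+8 = 21 sets the makespan at 21 days.
Longest path through D: 12 days (earliest finish 12, latest finish 21).
Slack of D = 12 − 3 = 9 days.

9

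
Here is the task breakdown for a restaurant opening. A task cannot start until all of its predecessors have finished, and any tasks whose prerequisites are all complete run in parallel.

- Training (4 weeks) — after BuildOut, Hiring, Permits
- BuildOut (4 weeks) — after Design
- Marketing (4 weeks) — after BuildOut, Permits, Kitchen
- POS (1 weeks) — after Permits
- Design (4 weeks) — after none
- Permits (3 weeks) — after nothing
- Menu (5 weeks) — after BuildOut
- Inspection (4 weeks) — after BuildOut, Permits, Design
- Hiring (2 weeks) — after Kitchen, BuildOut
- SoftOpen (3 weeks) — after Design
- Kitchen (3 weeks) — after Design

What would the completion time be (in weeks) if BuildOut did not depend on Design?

Before: longest chain Design→BuildOut→Hiring→Training = 4+4+2+4 = 14, finish 14.
Without Design→BuildOut, BuildOut's earliest start moves from 4 to 0.
After: Design→Kitchen→Hiring→Training = 4+3+2+4 = 13 → 13 weeks.

13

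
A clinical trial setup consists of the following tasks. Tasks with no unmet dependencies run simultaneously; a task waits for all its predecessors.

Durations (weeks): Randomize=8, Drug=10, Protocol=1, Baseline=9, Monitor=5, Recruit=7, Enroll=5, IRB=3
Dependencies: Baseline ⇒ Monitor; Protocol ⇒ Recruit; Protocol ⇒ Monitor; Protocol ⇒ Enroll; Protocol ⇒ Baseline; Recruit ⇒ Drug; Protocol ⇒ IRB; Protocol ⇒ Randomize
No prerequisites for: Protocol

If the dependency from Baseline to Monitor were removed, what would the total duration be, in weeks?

Before: longest chain Protocol→Recruit→Drug = 1+7+10 = 18, finish 18.
Without Baseline→Monitor, Monitor's earliest start moves from 10 to 1.
The longest chain is now Protocol→Recruit→Drug = 1+7+10 = 18, so the plan takes 18 weeks.

18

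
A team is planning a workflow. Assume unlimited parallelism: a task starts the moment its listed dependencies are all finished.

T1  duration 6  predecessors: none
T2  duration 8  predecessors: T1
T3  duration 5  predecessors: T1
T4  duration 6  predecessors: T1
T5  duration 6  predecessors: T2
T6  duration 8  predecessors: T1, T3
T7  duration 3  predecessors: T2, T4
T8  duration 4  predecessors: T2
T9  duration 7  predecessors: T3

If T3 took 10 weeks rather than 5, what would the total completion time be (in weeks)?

24

Actual critical path: T1→T2→T5 = 6+8+6 = 20 ⇒ 20 weeks.
T3 has 1 week of float (longest path through it is 19).
The binding chain switches to T1→T3→T6 = 6+10+8 = 24; finish 24 weeks.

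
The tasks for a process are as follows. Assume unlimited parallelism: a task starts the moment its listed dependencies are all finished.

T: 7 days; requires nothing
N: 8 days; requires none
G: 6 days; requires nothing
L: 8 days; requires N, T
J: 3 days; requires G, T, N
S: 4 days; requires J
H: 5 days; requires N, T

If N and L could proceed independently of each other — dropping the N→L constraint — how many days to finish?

With the dependency in place, N→L = 8+8 = 16 sets the finish at 16 days.
Without N→L, L's earliest start moves from 8 to 7.
New critical path: T→L = 7+8 = 15 ⇒ 15 days.

15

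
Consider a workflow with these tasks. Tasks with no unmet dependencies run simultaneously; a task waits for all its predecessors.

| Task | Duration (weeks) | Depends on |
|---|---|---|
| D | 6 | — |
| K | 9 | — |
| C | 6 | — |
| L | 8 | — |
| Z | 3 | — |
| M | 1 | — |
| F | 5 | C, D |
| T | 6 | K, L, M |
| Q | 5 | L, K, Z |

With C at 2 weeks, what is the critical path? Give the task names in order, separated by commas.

K, T

Critical path before the change: K→T = 9+6 = 15 giving 15 weeks.
C is off the critical path — its longest chain is 11 weeks, giving 4 of slack.
That remains the longest chain; total 15 weeks.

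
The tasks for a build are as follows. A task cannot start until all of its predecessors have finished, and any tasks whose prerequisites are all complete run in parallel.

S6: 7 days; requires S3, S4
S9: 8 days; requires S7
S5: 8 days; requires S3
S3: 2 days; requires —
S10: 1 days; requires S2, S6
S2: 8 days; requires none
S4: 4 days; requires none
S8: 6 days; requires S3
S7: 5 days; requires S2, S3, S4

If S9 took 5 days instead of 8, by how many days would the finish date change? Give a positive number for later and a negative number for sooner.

-3

Baseline: S2→S7→S9 = 8+5+8 = 21 → 21 days.
S9 lies on that path, so at 5 days the path becomes 18 days.
The critical path is still S2→S7→S9; finish is now 18 days.
Change in finish: 18 − 21 = -3 days.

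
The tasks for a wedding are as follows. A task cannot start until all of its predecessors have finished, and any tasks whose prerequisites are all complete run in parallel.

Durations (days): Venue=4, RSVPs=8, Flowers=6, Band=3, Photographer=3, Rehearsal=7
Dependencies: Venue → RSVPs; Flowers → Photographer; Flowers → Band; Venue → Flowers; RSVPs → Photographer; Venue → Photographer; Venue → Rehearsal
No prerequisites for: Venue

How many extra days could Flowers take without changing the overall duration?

2

Critical path: Venue→RSVPs→Photographer = 4+8+3 = 15, so the finish is 15 days.
The longest chain containing Flowers totals 13 days.
Float = 15 − 13 = 2.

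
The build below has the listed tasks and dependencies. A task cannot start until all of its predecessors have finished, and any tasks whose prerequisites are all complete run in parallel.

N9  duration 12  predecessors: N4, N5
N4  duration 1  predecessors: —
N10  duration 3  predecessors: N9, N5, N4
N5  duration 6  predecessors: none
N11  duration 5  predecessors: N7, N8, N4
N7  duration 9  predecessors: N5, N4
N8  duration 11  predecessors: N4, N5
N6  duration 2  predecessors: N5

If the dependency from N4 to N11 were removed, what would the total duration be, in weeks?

22

Before: longest chain N5→N8→N11 = 6+11+5 = 22, finish 22.
Dropping N4→N11 doesn't change N11's earliest start (17); another predecessor still binds.
The longest chain is now N5→N8→N11 = 6+11+5 = 22, so the build takes 22 weeks.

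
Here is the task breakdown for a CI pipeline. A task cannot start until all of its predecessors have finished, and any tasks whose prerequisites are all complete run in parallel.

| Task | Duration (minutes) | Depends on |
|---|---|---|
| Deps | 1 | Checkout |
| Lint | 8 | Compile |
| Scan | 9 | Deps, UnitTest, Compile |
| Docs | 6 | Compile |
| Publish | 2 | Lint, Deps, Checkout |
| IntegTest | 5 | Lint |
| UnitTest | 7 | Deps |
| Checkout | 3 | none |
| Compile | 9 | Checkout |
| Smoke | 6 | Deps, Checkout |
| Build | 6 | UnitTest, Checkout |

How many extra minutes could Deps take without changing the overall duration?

5

Checkout→Compile→Lint→IntegTest = 3+9+8+5 = 25 sets the makespan at 25 minutes.
Deps finishes as early as 4 and must finish by 9.
Float = 25 − 20 = 5.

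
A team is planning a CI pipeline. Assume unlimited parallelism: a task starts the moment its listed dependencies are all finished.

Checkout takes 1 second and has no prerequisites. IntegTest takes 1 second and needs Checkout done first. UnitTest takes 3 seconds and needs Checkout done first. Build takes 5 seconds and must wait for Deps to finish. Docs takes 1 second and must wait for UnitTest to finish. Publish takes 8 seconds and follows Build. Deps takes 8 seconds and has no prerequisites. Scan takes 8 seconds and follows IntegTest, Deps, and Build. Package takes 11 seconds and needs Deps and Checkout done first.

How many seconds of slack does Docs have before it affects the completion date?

Deps→Build→Scan = 8+5+8 = 21 sets the makespan at 21 seconds.
Longest path through Docs: 5 seconds (earliest finish 5, latest finish 21).
So Docs can slip 21 − 5 = 16 seconds.

16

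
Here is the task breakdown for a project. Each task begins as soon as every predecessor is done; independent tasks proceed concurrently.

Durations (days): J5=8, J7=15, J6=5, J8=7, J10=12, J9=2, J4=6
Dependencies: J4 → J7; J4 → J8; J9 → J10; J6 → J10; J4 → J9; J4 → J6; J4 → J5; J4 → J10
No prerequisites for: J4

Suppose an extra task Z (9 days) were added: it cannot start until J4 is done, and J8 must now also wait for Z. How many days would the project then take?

23

Originally the project takes 23 days.
With Z inserted, J8 now waits for max(J4, Z).
New critical path: J4→J6→J10 = 6+5+12 = 23 ⇒ 23 days.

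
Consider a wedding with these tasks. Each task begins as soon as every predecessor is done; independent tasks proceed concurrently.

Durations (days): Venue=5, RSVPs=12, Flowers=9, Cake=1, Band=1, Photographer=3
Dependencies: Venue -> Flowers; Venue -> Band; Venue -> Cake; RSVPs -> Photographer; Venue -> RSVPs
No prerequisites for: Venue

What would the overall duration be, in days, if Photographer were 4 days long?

21

As given, the longest chain is Venue→RSVPs→Photographer = 5+12+3 = 20, so the finish is 20 days.
Photographer is on the critical path; changing it to 4 makes that path 21 days.
That remains the longest chain; total 21 days.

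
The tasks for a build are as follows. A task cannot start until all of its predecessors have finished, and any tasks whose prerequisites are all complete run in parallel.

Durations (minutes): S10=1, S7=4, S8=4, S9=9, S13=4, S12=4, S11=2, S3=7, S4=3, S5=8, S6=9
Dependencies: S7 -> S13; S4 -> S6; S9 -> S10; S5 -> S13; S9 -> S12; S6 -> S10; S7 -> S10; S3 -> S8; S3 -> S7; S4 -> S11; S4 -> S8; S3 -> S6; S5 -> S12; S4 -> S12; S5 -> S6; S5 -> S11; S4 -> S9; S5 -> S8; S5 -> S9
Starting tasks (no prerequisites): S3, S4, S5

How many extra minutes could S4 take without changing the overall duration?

5

Critical path: S5→S9→S12 = 8+9+4 = 21, so the finish is 21 minutes.
S4 finishes as early as 3 and must finish by 8.
Slack of S4 = 5 − 0 = 5 minutes.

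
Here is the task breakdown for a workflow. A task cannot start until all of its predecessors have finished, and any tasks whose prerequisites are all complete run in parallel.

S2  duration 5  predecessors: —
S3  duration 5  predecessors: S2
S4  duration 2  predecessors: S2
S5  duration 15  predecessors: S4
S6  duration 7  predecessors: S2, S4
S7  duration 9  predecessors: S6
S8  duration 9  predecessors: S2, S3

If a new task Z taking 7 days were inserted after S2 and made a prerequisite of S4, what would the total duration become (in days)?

30

Originally the plan takes 23 days.
With Z inserted, S4 now waits for max(S2, Z).
New critical path: S2→Z→S4→S6→S7 = 5+7+2+7+9 = 30 ⇒ 30 days.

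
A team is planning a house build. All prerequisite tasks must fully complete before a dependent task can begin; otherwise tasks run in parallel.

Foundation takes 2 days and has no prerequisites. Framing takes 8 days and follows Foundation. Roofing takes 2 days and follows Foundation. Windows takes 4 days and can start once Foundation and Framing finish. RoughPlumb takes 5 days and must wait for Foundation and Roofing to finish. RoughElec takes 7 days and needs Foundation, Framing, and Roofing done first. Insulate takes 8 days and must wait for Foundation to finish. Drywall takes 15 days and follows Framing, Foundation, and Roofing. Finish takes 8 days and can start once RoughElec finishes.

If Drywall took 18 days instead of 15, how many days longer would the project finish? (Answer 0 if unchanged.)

Baseline: Foundation→Framing→Drywall = 2+8+15 = 25 → 25 days.
Since Drywall is critical, the +3 change carries straight to that chain (now 28 days).
That remains the longest chain; total 28 days.
Change in finish: 28 − 25 = +3 days.

3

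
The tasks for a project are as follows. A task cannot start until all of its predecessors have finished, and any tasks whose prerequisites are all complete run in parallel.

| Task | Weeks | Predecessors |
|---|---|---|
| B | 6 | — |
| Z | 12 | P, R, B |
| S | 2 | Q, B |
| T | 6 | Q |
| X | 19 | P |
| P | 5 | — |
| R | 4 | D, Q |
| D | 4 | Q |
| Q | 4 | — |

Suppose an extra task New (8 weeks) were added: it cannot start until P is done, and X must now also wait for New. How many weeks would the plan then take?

Originally the plan takes 24 weeks.
With New inserted, X now waits for max(P, New).
New critical path: P→New→X = 5+8+19 = 32 ⇒ 32 weeks.

32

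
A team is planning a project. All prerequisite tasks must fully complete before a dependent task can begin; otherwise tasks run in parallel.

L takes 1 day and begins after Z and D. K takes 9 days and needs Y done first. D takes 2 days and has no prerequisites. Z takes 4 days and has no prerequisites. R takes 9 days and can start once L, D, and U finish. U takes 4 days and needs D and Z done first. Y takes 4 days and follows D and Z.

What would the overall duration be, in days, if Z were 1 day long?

15

Baseline: Z→Y→K = 4+4+9 = 17 → 17 days.
Since Z is critical, the -3 change carries straight to that chain (now 14 days).
New critical path: D→Y→K = 2+4+9 = 15 ⇒ 15 days.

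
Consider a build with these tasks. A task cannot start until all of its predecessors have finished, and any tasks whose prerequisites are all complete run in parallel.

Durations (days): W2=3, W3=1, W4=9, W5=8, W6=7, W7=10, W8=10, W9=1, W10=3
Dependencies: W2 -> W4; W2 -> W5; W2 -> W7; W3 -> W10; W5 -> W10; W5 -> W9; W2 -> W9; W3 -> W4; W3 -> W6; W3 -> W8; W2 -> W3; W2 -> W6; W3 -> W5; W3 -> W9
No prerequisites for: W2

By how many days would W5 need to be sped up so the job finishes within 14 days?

1

Current finish: 15 days; target: 14.
W5 is on every critical path, so each day cut from W5 cuts the finish by one (this holds down to a finish of 14).
Need 15 − 14 = 1 day off W5 → W5 becomes 7 days, finish becomes 14.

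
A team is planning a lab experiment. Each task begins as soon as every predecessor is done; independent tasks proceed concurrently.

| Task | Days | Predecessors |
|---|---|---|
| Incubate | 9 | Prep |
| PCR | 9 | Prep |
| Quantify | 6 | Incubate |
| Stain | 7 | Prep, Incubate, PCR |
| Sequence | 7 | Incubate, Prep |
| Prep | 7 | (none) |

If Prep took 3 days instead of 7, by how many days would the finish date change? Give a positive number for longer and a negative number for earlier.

-4

As given, the longest chain is Prep→Incubate→Sequence = 7+9+7 = 23, so the finish is 23 days.
Prep lies on that path, so at 3 days the path becomes 19 days.
No other chain overtakes it, so the finish is 19 days.
Change in finish: 19 − 23 = -4 days.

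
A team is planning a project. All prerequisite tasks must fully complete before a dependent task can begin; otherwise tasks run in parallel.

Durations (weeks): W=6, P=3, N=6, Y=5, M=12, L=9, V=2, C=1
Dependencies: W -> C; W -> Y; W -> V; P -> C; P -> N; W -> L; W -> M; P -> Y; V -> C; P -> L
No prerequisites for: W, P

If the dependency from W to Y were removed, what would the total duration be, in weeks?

18

Before: longest chain W→M = 6+12 = 18, finish 18.
Without W→Y, Y's earliest start moves from 6 to 3.
After: W→M = 6+12 = 18 → 18 weeks.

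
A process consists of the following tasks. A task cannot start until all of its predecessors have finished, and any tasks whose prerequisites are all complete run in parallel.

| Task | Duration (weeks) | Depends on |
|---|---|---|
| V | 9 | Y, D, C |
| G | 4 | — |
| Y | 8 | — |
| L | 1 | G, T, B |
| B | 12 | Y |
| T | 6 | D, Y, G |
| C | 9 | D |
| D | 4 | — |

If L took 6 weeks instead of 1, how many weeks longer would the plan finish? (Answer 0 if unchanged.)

The binding path is D→C→V = 4+9+9 = 22; finish at 22 weeks.
The longest path through L is only 21 weeks, so L has float 1.
Now Y→B→L = 8+12+6 = 26 is longest, so the finish becomes 26 weeks.
Change in finish: 26 − 22 = +4 weeks.

4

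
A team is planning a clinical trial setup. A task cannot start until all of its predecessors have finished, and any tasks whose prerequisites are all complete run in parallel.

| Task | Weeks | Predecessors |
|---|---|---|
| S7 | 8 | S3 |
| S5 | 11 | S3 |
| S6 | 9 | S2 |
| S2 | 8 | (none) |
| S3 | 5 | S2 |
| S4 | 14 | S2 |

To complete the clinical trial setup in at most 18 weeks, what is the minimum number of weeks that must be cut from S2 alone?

Current finish: 24 weeks; target: 18.
S2 is on every critical path, so each week cut from S2 cuts the finish by one (this holds down to a finish of 17).
Need 24 − 18 = 6 weeks off S2 → S2 becomes 2 weeks, finish becomes 18.

6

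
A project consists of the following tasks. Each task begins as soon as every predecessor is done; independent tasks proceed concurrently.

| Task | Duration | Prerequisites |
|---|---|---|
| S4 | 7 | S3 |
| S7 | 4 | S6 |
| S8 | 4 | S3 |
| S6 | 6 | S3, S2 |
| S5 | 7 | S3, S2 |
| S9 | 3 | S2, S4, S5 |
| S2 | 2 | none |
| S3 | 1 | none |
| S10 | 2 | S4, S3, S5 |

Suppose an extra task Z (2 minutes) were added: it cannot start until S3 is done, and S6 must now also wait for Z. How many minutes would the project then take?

Originally the project takes 12 minutes.
With Z inserted, S6 now waits for max(S3, S2, Z).
New critical path: S3→Z→S6→S7 = 1+2+6+4 = 13 ⇒ 13 minutes.

13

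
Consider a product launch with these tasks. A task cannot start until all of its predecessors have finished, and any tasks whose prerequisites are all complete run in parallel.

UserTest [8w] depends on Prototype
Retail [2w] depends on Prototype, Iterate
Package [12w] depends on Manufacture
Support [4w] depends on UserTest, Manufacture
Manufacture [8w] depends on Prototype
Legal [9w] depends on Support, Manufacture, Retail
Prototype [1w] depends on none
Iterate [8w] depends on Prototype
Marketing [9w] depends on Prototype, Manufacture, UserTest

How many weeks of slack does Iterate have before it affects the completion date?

2

Critical path: Prototype→UserTest→Support→Legal = 1+8+4+9 = 22, so the finish is 22 weeks.
Iterate finishes as early as 9 and must finish by 11.
Slack of Iterate = 3 − 1 = 2 weeks.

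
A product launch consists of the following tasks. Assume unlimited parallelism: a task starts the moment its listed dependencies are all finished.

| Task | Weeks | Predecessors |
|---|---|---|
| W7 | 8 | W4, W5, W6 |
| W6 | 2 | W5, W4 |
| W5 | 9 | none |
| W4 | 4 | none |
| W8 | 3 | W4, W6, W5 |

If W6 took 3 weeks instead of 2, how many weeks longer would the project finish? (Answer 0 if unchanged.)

Actual critical path: W5→W6→W7 = 9+2+8 = 19 ⇒ 19 weeks.
W6 is on the critical path; changing it to 3 makes that path 20 weeks.
The critical path is still W5→W6→W7; finish is now 20 weeks.
Change in finish: 20 − 19 = +1 weeks.

1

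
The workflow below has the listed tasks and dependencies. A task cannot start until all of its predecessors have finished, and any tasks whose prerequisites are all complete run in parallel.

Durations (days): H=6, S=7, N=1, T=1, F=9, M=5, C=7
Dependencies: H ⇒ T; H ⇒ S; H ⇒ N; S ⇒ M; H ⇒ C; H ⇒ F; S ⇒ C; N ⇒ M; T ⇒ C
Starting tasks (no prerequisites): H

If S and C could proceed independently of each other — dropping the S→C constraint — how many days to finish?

18

With the dependency in place, H→S→C = 6+7+7 = 20 sets the finish at 20 days.
Without S→C, C's earliest start moves from 13 to 7.
After: H→S→M = 6+7+5 = 18 → 18 days.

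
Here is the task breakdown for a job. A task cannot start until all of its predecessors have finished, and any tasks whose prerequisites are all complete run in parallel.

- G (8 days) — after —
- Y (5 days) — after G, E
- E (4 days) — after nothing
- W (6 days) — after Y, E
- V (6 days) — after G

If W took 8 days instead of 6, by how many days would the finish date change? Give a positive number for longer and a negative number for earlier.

Critical path before the change: G→Y→W = 8+5+6 = 19 giving 19 days.
W lies on that path, so at 8 days the path becomes 21 days.
No other chain overtakes it, so the finish is 21 days.
Change in finish: 21 − 19 = +2 days.

2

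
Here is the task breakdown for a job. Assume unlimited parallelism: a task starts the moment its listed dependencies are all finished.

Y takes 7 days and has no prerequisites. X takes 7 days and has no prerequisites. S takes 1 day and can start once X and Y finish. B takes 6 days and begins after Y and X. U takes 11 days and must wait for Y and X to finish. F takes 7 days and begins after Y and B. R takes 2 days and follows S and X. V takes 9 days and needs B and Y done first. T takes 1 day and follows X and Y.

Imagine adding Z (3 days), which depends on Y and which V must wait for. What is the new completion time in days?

22

Originally the project takes 22 days.
With Z inserted, V now waits for max(B, Y, Z).
New critical path: Y→B→V = 7+6+9 = 22 ⇒ 22 days.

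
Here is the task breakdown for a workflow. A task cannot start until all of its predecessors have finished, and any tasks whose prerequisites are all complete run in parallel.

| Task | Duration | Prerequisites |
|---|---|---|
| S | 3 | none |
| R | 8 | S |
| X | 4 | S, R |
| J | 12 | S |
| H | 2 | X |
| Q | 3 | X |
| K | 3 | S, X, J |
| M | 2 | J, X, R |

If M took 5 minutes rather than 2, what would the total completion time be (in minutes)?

The binding path is S→R→X→Q = 3+8+4+3 = 18; finish at 18 minutes.
The longest path through M is only 17 minutes, so M has float 1.
Now S→R→X→M = 3+8+4+5 = 20 is longest, so the finish becomes 20 minutes.

20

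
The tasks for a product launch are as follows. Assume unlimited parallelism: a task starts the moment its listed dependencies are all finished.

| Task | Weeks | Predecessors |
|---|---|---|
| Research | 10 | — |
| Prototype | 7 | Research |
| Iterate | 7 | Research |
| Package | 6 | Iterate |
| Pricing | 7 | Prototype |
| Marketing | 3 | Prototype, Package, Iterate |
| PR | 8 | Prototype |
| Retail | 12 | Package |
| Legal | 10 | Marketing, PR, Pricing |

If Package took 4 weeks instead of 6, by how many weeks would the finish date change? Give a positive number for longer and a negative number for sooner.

The binding path is Research→Iterate→Package→Marketing→Legal = 10+7+6+3+10 = 36; finish at 36 weeks.
Since Package is critical, the -2 change carries straight to that chain (now 34 weeks).
The binding chain switches to Research→Prototype→PR→Legal = 10+7+8+10 = 35; finish 35 weeks.
Change in finish: 35 − 36 = -1 weeks.

-1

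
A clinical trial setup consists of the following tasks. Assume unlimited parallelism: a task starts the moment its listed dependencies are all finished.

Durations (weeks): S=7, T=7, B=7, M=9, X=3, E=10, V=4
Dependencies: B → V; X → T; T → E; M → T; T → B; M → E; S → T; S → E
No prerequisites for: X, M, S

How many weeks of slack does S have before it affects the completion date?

2

Critical path: M→T→B→V = 9+7+7+4 = 27, so the finish is 27 weeks.
Longest path through S: 25 weeks (earliest finish 7, latest finish 9).
Float = 27 − 25 = 2.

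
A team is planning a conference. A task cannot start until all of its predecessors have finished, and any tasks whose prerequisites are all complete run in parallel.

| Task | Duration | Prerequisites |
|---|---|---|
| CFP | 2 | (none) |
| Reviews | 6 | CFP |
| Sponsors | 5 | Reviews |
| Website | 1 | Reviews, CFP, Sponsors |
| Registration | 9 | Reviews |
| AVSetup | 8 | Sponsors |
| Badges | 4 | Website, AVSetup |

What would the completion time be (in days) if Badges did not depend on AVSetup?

Before: longest chain CFP→Reviews→Sponsors→AVSetup→Badges = 2+6+5+8+4 = 25, finish 25.
Without AVSetup→Badges, Badges's earliest start moves from 21 to 14.
New critical path: CFP→Reviews→Sponsors→AVSetup = 2+6+5+8 = 21 ⇒ 21 days.

21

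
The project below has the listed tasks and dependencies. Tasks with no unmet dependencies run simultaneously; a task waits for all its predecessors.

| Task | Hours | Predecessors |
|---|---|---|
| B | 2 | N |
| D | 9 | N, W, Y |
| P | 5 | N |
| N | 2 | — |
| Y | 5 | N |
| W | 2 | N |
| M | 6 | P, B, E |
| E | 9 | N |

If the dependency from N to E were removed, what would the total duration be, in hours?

With the dependency in place, N→E→M = 2+9+6 = 17 sets the finish at 17 hours.
Without N→E, E's earliest start moves from 2 to 0.
After: N→Y→D = 2+5+9 = 16 → 16 hours.

16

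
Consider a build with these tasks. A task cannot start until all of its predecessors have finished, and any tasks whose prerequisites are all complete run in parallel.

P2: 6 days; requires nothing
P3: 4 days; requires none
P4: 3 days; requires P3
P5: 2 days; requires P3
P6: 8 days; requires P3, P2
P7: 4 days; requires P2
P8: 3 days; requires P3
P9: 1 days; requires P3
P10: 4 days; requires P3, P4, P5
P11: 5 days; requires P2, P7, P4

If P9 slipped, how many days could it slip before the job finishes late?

10

The longest chain is P2→P7→P11 = 6+4+5 = 15; overall finish 15 days.
Longest path through P9: 5 days (earliest finish 5, latest finish 15).
Float = 15 − 5 = 10.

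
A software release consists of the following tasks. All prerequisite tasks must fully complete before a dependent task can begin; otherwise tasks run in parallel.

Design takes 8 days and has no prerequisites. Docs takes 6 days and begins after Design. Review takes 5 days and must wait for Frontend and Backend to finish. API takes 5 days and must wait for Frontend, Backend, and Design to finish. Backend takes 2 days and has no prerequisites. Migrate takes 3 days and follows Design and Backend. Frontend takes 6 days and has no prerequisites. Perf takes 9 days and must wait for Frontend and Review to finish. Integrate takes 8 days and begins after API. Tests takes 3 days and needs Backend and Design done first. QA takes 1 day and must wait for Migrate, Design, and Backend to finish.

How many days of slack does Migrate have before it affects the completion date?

9

Critical path: Design→API→Integrate = 8+5+8 = 21, so the finish is 21 days.
Longest path through Migrate: 12 days (earliest finish 11, latest finish 20).
Float = 21 − 12 = 9.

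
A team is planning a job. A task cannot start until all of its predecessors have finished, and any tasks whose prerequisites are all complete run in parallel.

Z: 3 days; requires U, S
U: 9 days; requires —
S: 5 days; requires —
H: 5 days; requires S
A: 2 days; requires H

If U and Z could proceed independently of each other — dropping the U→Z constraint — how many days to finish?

12

Original critical path: S→H→A = 5+5+2 = 12 ⇒ 12 days.
Without U→Z, Z's earliest start moves from 9 to 5.
The longest chain is now S→H→A = 5+5+2 = 12, so the job takes 12 days.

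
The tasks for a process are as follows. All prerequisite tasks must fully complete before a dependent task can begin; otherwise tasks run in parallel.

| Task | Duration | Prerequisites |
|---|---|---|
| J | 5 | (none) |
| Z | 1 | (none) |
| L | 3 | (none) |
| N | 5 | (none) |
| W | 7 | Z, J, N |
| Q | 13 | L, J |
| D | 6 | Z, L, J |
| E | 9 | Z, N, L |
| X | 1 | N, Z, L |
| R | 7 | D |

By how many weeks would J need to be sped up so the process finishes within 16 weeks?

Current finish: 18 weeks; target: 16.
J is on every critical path, so each week cut from J cuts the finish by one (this holds down to a finish of 16).
Need 18 − 16 = 2 weeks off J → J becomes 3 weeks, finish becomes 16.

2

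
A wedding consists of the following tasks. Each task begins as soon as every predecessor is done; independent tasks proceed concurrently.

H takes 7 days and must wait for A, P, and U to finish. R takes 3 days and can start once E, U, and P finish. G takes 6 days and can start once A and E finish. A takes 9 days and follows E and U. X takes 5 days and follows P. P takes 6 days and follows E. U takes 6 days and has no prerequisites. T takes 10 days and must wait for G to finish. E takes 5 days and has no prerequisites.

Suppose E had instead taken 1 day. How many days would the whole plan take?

31

Baseline: U→A→G→T = 6+9+6+10 = 31 → 31 days.
E has 1 day of float (longest path through it is 30).
The critical path is still U→A→G→T; finish is now 31 days.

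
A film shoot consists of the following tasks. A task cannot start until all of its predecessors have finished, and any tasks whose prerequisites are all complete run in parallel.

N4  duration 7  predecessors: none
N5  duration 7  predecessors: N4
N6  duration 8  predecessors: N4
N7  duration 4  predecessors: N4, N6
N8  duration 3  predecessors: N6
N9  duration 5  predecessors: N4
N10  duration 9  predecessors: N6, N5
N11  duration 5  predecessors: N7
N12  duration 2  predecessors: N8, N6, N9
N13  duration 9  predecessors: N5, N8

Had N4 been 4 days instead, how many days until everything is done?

24

Critical path before the change: N4→N6→N8→N13 = 7+8+3+9 = 27 giving 27 days.
N4 is on the critical path; changing it to 4 makes that path 24 days.
That remains the longest chain; total 24 days.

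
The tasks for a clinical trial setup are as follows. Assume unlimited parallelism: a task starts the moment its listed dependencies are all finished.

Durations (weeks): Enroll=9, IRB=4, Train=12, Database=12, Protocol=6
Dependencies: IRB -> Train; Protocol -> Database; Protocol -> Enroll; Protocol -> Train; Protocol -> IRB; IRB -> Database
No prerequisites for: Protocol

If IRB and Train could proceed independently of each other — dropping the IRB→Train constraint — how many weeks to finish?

Before: longest chain Protocol→IRB→Train = 6+4+12 = 22, finish 22.
Without IRB→Train, Train's earliest start moves from 10 to 6.
The longest chain is now Protocol→IRB→Database = 6+4+12 = 22, so the clinical trial setup takes 22 weeks.

22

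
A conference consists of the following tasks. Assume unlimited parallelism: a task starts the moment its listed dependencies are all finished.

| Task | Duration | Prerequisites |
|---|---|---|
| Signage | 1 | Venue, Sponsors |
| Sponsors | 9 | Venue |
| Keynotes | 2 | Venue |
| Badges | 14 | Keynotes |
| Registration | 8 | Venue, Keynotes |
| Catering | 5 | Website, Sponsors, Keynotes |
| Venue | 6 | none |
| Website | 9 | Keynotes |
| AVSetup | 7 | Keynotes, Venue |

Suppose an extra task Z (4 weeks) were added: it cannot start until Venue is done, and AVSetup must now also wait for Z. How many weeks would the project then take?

Originally the project takes 22 weeks.
With Z inserted, AVSetup now waits for max(Keynotes, Venue, Z).
New critical path: Venue→Keynotes→Website→Catering = 6+2+9+5 = 22 ⇒ 22 weeks.

22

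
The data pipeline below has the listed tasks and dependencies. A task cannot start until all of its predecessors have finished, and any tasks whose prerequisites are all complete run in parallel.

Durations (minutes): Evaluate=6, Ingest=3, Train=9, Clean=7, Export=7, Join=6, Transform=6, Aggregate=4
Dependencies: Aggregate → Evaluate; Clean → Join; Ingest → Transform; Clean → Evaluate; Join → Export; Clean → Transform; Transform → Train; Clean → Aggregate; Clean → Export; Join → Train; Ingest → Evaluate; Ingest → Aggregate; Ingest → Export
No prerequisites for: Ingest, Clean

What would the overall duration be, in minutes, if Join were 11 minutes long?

27

The binding path is Clean→Join→Train = 7+6+9 = 22; finish at 22 minutes.
Since Join is critical, the +5 change carries straight to that chain (now 27 minutes).
That remains the longest chain; total 27 minutes.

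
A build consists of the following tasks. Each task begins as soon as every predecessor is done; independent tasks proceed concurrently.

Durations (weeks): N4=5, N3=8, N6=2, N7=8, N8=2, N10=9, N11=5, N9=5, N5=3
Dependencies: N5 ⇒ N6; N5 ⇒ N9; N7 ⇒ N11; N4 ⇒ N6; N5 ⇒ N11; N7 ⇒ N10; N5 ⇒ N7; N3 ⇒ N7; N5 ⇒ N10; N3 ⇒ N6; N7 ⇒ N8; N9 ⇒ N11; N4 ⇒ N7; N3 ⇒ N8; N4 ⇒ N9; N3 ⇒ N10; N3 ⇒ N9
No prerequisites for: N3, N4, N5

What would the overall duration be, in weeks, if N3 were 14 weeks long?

31

Baseline: N3→N7→N10 = 8+8+9 = 25 → 25 weeks.
Since N3 is critical, the +6 change carries straight to that chain (now 31 weeks).
The critical path is still N3→N7→N10; finish is now 31 weeks.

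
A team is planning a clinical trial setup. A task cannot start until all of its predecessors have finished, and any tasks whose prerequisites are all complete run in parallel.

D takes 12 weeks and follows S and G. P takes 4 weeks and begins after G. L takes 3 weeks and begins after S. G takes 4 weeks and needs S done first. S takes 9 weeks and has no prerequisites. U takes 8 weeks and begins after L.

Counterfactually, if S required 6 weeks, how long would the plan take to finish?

As given, the longest chain is S→G→D = 9+4+12 = 25, so the finish is 25 weeks.
S is on the critical path; changing it to 6 makes that path 22 weeks.
No other chain overtakes it, so the finish is 22 weeks.

22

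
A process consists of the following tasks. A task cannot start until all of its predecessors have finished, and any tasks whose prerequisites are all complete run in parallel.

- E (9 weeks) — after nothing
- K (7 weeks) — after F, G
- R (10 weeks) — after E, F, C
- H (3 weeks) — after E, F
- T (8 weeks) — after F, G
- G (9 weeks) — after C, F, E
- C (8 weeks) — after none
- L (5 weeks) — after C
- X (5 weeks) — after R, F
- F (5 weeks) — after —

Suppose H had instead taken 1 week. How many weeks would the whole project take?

The binding path is E→G→T = 9+9+8 = 26; finish at 26 weeks.
H has 14 weeks of float (longest path through it is 12).
That remains the longest chain; total 26 weeks.

26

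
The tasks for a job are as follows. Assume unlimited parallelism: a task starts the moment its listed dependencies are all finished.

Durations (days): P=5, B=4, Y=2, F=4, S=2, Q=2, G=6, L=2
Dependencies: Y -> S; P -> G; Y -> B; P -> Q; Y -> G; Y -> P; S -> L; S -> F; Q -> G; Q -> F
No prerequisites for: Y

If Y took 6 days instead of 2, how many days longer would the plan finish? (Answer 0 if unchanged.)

4

Critical path before the change: Y→P→Q→G = 2+5+2+6 = 15 giving 15 days.
Y is on the critical path; changing it to 6 makes that path 19 days.
That remains the longest chain; total 19 days.
Change in finish: 19 − 15 = +4 days.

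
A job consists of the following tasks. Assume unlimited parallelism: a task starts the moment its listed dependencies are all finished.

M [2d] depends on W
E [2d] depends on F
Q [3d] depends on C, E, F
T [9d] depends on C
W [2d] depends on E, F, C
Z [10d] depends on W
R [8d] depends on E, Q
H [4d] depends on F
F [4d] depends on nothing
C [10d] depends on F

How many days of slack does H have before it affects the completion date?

18

F→C→W→Z = 4+10+2+10 = 26 sets the makespan at 26 days.
The longest chain containing H totals 8 days.
Slack of H = 22 − 4 = 18 days.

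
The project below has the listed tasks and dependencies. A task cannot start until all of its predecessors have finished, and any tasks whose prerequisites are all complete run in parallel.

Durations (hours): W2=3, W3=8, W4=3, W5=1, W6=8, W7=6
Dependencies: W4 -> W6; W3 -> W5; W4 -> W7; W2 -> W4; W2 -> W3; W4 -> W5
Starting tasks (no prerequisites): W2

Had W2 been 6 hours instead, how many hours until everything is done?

Actual critical path: W2→W4→W6 = 3+3+8 = 14 ⇒ 14 hours.
Since W2 is critical, the +3 change carries straight to that chain (now 17 hours).
No other chain overtakes it, so the finish is 17 hours.

17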